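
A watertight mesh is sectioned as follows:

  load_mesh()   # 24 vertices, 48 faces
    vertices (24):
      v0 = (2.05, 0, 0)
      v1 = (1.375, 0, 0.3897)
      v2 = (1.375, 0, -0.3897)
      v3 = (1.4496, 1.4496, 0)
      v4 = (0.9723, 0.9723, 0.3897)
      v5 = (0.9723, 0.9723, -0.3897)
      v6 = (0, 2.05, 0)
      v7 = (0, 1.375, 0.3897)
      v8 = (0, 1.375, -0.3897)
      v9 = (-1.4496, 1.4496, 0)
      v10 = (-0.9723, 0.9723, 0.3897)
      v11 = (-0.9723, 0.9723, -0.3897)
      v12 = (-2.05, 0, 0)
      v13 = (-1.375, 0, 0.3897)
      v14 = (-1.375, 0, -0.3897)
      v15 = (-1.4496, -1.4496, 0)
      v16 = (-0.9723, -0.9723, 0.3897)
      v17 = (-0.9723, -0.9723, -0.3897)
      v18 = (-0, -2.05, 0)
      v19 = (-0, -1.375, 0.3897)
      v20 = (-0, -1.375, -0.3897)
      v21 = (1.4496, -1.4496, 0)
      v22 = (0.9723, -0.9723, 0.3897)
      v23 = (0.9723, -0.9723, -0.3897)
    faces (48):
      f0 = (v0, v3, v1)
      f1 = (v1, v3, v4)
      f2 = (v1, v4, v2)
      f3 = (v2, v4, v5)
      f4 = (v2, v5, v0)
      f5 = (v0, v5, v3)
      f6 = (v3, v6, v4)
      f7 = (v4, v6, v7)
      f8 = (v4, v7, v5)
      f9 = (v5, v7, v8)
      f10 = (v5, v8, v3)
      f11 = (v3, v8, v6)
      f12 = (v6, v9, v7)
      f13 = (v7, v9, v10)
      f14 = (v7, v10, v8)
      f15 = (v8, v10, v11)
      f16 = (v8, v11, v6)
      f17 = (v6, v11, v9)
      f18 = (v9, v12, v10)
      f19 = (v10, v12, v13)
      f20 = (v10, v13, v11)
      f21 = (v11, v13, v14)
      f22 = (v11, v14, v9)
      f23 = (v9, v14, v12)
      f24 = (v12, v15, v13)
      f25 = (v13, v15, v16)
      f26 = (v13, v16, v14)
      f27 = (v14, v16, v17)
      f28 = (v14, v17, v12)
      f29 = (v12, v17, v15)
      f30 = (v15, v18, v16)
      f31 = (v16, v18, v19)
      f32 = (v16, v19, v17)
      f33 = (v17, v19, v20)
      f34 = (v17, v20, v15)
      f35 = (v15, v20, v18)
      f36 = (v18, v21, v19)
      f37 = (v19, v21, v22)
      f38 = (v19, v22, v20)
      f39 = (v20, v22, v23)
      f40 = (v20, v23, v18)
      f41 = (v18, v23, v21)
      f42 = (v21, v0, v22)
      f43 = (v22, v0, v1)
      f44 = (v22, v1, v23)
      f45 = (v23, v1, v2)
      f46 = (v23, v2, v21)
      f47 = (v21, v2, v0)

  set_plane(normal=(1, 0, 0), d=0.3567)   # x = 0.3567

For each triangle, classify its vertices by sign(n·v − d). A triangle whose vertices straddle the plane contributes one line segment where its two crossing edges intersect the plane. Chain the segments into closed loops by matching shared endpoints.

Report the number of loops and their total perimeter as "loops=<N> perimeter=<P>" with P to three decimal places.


loops=2 perimeter=4.676

Straddling triangles (12 of 48):
  (v3,v6,v4) [+-+] → (0.3567, 1.90226, 0)–(0.3567, 1.65463, 0.142966)  len=0.2859
  (v4,v6,v7) [+--] → (0.3567, 1.65463, 0.142966)–(0.3567, 1.22726, 0.3897)  len=0.4935
  (v4,v7,v5) [+-+] → (0.3567, 1.22726, 0.3897)–(0.3567, 1.22726, 0.103768)  len=0.2859
  (v5,v7,v8) [+--] → (0.3567, 1.22726, 0.103768)–(0.3567, 1.22726, -0.3897)  len=0.4935
  (v5,v8,v3) [+-+] → (0.3567, 1.22726, -0.3897)–(0.3567, 1.39336, -0.293807)  len=0.1918
  (v3,v8,v6) [+--] → (0.3567, 1.39336, -0.293807)–(0.3567, 1.90226, 0)  len=0.5876
  (v18,v21,v19) [-+-] → (0.3567, -1.90226, 0)–(0.3567, -1.39336, 0.293807)  len=0.5876
  (v19,v21,v22) [-++] → (0.3567, -1.39336, 0.293807)–(0.3567, -1.22726, 0.3897)  len=0.1918
  (v19,v22,v20) [-+-] → (0.3567, -1.22726, 0.3897)–(0.3567, -1.22726, -0.103768)  len=0.4935
  (v20,v22,v23) [-++] → (0.3567, -1.22726, -0.103768)–(0.3567, -1.22726, -0.3897)  len=0.2859
  (v20,v23,v18) [-+-] → (0.3567, -1.22726, -0.3897)–(0.3567, -1.65463, -0.142966)  len=0.4935
  (v18,v23,v21) [-++] → (0.3567, -1.65463, -0.142966)–(0.3567, -1.90226, 0)  len=0.2859

Chained into 2 loop(s):
  loop 1: 6 segments, perimeter = 2.3382
  loop 2: 6 segments, perimeter = 2.3382
Total perimeter = 4.676


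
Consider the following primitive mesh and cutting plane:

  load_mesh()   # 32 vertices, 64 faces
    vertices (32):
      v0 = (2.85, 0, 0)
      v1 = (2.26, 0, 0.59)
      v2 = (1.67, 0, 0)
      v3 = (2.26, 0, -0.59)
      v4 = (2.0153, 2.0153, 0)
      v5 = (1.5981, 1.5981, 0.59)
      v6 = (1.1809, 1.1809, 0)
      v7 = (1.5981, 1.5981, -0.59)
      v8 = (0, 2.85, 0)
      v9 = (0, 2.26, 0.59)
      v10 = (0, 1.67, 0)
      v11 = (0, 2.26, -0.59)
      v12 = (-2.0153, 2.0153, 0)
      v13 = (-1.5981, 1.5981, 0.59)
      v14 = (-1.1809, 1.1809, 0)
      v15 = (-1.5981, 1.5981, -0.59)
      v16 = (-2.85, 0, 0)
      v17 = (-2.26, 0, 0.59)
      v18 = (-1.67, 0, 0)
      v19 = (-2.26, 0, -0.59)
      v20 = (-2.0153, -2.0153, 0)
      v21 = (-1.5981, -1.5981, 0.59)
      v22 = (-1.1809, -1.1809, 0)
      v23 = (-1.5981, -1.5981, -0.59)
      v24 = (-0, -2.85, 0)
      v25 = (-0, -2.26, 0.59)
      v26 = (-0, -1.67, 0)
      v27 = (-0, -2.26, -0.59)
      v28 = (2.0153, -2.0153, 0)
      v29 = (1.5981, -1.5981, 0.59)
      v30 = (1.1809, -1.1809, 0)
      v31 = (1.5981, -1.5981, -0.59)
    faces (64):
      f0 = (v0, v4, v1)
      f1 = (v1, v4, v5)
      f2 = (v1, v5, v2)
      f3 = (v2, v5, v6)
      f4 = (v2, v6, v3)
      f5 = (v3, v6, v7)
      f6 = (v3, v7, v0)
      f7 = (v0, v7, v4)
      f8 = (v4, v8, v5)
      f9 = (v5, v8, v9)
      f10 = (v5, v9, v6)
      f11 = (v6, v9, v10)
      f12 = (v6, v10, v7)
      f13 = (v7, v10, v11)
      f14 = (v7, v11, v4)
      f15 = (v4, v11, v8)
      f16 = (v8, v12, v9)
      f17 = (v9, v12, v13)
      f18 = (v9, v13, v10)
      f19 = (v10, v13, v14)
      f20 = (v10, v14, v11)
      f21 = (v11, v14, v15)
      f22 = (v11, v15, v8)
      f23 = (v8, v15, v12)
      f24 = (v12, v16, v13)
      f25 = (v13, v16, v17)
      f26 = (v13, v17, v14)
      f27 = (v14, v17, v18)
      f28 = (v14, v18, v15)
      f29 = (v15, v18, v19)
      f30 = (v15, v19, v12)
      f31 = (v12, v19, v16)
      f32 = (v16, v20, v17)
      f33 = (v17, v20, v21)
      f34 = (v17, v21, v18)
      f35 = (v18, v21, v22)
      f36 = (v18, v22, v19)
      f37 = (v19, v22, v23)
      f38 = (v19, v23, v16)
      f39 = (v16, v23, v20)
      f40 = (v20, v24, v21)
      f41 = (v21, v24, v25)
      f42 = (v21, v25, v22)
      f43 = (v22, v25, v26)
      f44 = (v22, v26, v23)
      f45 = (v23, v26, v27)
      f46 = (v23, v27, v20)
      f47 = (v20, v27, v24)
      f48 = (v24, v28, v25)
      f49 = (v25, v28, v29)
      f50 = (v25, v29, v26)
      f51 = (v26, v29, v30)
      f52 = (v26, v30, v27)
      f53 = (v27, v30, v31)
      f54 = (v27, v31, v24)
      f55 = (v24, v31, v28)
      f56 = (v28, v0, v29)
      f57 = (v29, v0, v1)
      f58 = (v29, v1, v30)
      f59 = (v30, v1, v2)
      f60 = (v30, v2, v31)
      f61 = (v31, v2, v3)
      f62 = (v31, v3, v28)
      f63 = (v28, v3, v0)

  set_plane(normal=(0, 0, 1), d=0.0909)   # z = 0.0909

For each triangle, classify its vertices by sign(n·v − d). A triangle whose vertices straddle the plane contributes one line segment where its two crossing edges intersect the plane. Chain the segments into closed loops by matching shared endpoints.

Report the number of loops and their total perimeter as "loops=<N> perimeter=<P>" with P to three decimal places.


loops=2 perimeter=27.676

Straddling triangles (32 of 64):
  (v0,v4,v1) [--+] → (2.053, 1.70481, 0.0909)–(2.7591, 0, 0.0909)  len=1.8452
  (v1,v4,v5) [+-+] → (2.053, 1.70481, 0.0909)–(1.95102, 1.95102, 0.0909)  len=0.2665
  (v1,v5,v2) [++-] → (1.65892, 0.246216, 0.0909)–(1.7609, 0, 0.0909)  len=0.2665
  (v2,v5,v6) [-+-] → (1.65892, 0.246216, 0.0909)–(1.24518, 1.24518, 0.0909)  len=1.0813
  (v4,v8,v5) [--+] → (0.246216, 2.65712, 0.0909)–(1.95102, 1.95102, 0.0909)  len=1.8452
  (v5,v8,v9) [+-+] → (0.246216, 2.65712, 0.0909)–(0, 2.7591, 0.0909)  len=0.2665
  (v5,v9,v6) [++-] → (0.998961, 1.34715, 0.0909)–(1.24518, 1.24518, 0.0909)  len=0.2665
  (v6,v9,v10) [-+-] → (0.998961, 1.34715, 0.0909)–(0, 1.7609, 0.0909)  len=1.0813
  (v8,v12,v9) [--+] → (-1.70481, 2.053, 0.0909)–(0, 2.7591, 0.0909)  len=1.8452
  (v9,v12,v13) [+-+] → (-1.70481, 2.053, 0.0909)–(-1.95102, 1.95102, 0.0909)  len=0.2665
  (v9,v13,v10) [++-] → (-0.246216, 1.65892, 0.0909)–(0, 1.7609, 0.0909)  len=0.2665
  (v10,v13,v14) [-+-] → (-0.246216, 1.65892, 0.0909)–(-1.24518, 1.24518, 0.0909)  len=1.0813
  (v12,v16,v13) [--+] → (-2.65712, 0.246216, 0.0909)–(-1.95102, 1.95102, 0.0909)  len=1.8452
  (v13,v16,v17) [+-+] → (-2.65712, 0.246216, 0.0909)–(-2.7591, 0, 0.0909)  len=0.2665
  (v13,v17,v14) [++-] → (-1.34715, 0.998961, 0.0909)–(-1.24518, 1.24518, 0.0909)  len=0.2665
  (v14,v17,v18) [-+-] → (-1.34715, 0.998961, 0.0909)–(-1.7609, 0, 0.0909)  len=1.0813
  (v16,v20,v17) [--+] → (-2.053, -1.70481, 0.0909)–(-2.7591, 0, 0.0909)  len=1.8452
  (v17,v20,v21) [+-+] → (-2.053, -1.70481, 0.0909)–(-1.95102, -1.95102, 0.0909)  len=0.2665
  (v17,v21,v18) [++-] → (-1.65892, -0.246216, 0.0909)–(-1.7609, 0, 0.0909)  len=0.2665
  (v18,v21,v22) [-+-] → (-1.65892, -0.246216, 0.0909)–(-1.24518, -1.24518, 0.0909)  len=1.0813
  (v20,v24,v21) [--+] → (-0.246216, -2.65712, 0.0909)–(-1.95102, -1.95102, 0.0909)  len=1.8452
  (v21,v24,v25) [+-+] → (-0.246216, -2.65712, 0.0909)–(0, -2.7591, 0.0909)  len=0.2665
  (v21,v25,v22) [++-] → (-0.998961, -1.34715, 0.0909)–(-1.24518, -1.24518, 0.0909)  len=0.2665
  (v22,v25,v26) [-+-] → (-0.998961, -1.34715, 0.0909)–(0, -1.7609, 0.0909)  len=1.0813
  (v24,v28,v25) [--+] → (1.70481, -2.053, 0.0909)–(0, -2.7591, 0.0909)  len=1.8452
  (v25,v28,v29) [+-+] → (1.70481, -2.053, 0.0909)–(1.95102, -1.95102, 0.0909)  len=0.2665
  (v25,v29,v26) [++-] → (0.246216, -1.65892, 0.0909)–(0, -1.7609, 0.0909)  len=0.2665
  (v26,v29,v30) [-+-] → (0.246216, -1.65892, 0.0909)–(1.24518, -1.24518, 0.0909)  len=1.0813
  (v28,v0,v29) [--+] → (2.65712, -0.246216, 0.0909)–(1.95102, -1.95102, 0.0909)  len=1.8452
  (v29,v0,v1) [+-+] → (2.65712, -0.246216, 0.0909)–(2.7591, 0, 0.0909)  len=0.2665
  (v29,v1,v30) [++-] → (1.34715, -0.998961, 0.0909)–(1.24518, -1.24518, 0.0909)  len=0.2665
  (v30,v1,v2) [-+-] → (1.34715, -0.998961, 0.0909)–(1.7609, 0, 0.0909)  len=1.0813

Chained into 2 loop(s):
  loop 1: 16 segments, perimeter = 16.8940
  loop 2: 16 segments, perimeter = 10.7820
Total perimeter = 27.676


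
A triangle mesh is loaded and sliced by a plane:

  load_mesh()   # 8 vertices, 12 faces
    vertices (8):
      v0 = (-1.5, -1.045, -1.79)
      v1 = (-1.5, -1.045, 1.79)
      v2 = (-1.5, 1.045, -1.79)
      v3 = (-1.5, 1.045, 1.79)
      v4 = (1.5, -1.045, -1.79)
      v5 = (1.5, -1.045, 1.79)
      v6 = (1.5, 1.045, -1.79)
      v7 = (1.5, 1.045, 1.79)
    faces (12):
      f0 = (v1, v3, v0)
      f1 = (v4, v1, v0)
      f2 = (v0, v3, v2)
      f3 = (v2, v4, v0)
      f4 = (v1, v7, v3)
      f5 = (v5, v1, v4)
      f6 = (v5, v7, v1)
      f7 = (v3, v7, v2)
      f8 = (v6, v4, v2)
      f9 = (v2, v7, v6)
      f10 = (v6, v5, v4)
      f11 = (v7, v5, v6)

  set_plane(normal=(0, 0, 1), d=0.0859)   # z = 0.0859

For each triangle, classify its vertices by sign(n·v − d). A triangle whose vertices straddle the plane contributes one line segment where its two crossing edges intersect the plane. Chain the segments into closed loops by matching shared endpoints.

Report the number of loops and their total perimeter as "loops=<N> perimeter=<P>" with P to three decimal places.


loops=1 perimeter=10.180

Straddling triangles (8 of 12):
  (v1,v3,v0) [++-] → (-1.5, 0.0501483, 0.0859)–(-1.5, -1.045, 0.0859)  len=1.0951
  (v4,v1,v0) [-+-] → (-0.0719832, -1.045, 0.0859)–(-1.5, -1.045, 0.0859)  len=1.4280
  (v0,v3,v2) [-+-] → (-1.5, 0.0501483, 0.0859)–(-1.5, 1.045, 0.0859)  len=0.9949
  (v5,v1,v4) [++-] → (-0.0719832, -1.045, 0.0859)–(1.5, -1.045, 0.0859)  len=1.5720
  (v3,v7,v2) [++-] → (0.0719832, 1.045, 0.0859)–(-1.5, 1.045, 0.0859)  len=1.5720
  (v2,v7,v6) [-+-] → (0.0719832, 1.045, 0.0859)–(1.5, 1.045, 0.0859)  len=1.4280
  (v6,v5,v4) [-+-] → (1.5, -0.0501483, 0.0859)–(1.5, -1.045, 0.0859)  len=0.9949
  (v7,v5,v6) [++-] → (1.5, -0.0501483, 0.0859)–(1.5, 1.045, 0.0859)  len=1.0951

Chained into 1 loop(s):
  loop 1: 8 segments, perimeter = 10.1800
Total perimeter = 10.180


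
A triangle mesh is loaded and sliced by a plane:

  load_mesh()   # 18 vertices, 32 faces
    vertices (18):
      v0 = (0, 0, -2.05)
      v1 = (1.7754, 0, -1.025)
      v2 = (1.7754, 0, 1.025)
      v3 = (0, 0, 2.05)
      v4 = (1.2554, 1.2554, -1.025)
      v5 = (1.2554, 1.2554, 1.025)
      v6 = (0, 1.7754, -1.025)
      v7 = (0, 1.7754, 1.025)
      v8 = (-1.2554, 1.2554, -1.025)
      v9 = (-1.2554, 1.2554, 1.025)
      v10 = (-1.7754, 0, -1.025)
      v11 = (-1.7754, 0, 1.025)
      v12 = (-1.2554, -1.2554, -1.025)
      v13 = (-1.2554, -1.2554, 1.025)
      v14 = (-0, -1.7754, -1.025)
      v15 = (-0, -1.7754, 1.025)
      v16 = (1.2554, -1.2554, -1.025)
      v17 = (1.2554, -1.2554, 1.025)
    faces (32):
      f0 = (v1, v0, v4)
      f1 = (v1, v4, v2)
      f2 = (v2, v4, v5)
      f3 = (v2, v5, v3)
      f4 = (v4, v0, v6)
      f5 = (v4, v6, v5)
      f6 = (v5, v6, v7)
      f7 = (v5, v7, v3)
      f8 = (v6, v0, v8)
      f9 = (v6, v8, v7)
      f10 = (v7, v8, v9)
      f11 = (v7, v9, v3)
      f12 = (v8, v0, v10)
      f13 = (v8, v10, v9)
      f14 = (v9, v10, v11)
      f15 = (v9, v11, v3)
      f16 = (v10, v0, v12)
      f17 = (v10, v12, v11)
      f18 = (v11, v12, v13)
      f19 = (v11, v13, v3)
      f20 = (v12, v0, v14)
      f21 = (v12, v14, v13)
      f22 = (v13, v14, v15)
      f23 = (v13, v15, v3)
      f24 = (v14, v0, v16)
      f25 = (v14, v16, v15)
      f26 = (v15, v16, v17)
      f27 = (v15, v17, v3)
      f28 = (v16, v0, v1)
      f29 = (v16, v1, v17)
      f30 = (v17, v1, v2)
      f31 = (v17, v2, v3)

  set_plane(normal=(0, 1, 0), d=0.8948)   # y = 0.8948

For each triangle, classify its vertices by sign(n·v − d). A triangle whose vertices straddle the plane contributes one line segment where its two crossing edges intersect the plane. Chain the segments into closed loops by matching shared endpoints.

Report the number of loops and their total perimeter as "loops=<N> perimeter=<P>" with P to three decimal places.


loops=1 perimeter=10.136

Straddling triangles (12 of 32):
  (v1,v0,v4) [--+] → (0.8948, 0.8948, -1.31942)–(1.40476, 0.8948, -1.025)  len=0.5889
  (v1,v4,v2) [-+-] → (1.40476, 0.8948, -1.025)–(1.40476, 0.8948, -0.43616)  len=0.5888
  (v2,v4,v5) [-++] → (1.40476, 0.8948, -0.43616)–(1.40476, 0.8948, 1.025)  len=1.4612
  (v2,v5,v3) [-+-] → (1.40476, 0.8948, 1.025)–(0.8948, 0.8948, 1.31942)  len=0.5889
  (v4,v0,v6) [+-+] → (0.8948, 0.8948, -1.31942)–(0, 0.8948, -1.5334)  len=0.9200
  (v5,v7,v3) [++-] → (0, 0.8948, 1.5334)–(0.8948, 0.8948, 1.31942)  len=0.9200
  (v6,v0,v8) [+-+] → (0, 0.8948, -1.5334)–(-0.8948, 0.8948, -1.31942)  len=0.9200
  (v7,v9,v3) [++-] → (-0.8948, 0.8948, 1.31942)–(0, 0.8948, 1.5334)  len=0.9200
  (v8,v0,v10) [+--] → (-0.8948, 0.8948, -1.31942)–(-1.40476, 0.8948, -1.025)  len=0.5889
  (v8,v10,v9) [+-+] → (-1.40476, 0.8948, -1.025)–(-1.40476, 0.8948, 0.43616)  len=1.4612
  (v9,v10,v11) [+--] → (-1.40476, 0.8948, 0.43616)–(-1.40476, 0.8948, 1.025)  len=0.5888
  (v9,v11,v3) [+--] → (-1.40476, 0.8948, 1.025)–(-0.8948, 0.8948, 1.31942)  len=0.5889

Chained into 1 loop(s):
  loop 1: 12 segments, perimeter = 10.1355
Total perimeter = 10.136


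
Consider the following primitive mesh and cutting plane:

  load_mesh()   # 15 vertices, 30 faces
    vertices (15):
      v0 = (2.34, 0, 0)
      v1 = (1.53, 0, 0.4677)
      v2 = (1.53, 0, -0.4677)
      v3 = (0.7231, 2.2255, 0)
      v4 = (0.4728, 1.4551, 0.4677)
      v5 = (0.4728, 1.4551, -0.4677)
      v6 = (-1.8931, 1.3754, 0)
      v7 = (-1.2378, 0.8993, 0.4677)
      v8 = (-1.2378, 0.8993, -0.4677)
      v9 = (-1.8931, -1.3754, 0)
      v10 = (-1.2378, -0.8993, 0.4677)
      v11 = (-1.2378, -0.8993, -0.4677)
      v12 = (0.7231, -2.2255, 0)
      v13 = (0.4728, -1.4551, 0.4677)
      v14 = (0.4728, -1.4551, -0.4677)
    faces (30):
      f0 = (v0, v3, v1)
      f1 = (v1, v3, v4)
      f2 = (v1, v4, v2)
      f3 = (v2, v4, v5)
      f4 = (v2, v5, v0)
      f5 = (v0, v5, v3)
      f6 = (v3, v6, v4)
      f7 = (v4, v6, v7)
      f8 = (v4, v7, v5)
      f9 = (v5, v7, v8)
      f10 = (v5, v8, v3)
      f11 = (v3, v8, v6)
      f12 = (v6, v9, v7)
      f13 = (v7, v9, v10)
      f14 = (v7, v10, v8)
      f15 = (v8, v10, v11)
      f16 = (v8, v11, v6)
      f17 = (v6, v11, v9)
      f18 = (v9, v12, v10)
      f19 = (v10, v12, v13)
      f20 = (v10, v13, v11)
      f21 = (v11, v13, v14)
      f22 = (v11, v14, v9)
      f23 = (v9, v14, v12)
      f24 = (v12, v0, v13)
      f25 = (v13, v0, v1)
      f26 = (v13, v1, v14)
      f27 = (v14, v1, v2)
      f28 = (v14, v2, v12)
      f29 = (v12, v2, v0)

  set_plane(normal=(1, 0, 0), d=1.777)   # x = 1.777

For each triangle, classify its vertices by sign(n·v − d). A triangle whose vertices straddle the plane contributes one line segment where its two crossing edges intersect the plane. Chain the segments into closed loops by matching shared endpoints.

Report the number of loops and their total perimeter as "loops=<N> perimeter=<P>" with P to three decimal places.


loops=1 perimeter=3.361

Straddling triangles (6 of 30):
  (v0,v3,v1) [+--] → (1.777, 0.774913, 0)–(1.777, 0, 0.32508)  len=0.8403
  (v2,v5,v0) [--+] → (1.777, 0.438743, -0.141021)–(1.777, 0, -0.32508)  len=0.4758
  (v0,v5,v3) [+--] → (1.777, 0.438743, -0.141021)–(1.777, 0.774913, 0)  len=0.3646
  (v12,v0,v13) [-+-] → (1.777, -0.774913, 0)–(1.777, -0.438743, 0.141021)  len=0.3646
  (v13,v0,v1) [-+-] → (1.777, -0.438743, 0.141021)–(1.777, 0, 0.32508)  len=0.4758
  (v12,v2,v0) [--+] → (1.777, 0, -0.32508)–(1.777, -0.774913, 0)  len=0.8403

Chained into 1 loop(s):
  loop 1: 6 segments, perimeter = 3.3613
Total perimeter = 3.361


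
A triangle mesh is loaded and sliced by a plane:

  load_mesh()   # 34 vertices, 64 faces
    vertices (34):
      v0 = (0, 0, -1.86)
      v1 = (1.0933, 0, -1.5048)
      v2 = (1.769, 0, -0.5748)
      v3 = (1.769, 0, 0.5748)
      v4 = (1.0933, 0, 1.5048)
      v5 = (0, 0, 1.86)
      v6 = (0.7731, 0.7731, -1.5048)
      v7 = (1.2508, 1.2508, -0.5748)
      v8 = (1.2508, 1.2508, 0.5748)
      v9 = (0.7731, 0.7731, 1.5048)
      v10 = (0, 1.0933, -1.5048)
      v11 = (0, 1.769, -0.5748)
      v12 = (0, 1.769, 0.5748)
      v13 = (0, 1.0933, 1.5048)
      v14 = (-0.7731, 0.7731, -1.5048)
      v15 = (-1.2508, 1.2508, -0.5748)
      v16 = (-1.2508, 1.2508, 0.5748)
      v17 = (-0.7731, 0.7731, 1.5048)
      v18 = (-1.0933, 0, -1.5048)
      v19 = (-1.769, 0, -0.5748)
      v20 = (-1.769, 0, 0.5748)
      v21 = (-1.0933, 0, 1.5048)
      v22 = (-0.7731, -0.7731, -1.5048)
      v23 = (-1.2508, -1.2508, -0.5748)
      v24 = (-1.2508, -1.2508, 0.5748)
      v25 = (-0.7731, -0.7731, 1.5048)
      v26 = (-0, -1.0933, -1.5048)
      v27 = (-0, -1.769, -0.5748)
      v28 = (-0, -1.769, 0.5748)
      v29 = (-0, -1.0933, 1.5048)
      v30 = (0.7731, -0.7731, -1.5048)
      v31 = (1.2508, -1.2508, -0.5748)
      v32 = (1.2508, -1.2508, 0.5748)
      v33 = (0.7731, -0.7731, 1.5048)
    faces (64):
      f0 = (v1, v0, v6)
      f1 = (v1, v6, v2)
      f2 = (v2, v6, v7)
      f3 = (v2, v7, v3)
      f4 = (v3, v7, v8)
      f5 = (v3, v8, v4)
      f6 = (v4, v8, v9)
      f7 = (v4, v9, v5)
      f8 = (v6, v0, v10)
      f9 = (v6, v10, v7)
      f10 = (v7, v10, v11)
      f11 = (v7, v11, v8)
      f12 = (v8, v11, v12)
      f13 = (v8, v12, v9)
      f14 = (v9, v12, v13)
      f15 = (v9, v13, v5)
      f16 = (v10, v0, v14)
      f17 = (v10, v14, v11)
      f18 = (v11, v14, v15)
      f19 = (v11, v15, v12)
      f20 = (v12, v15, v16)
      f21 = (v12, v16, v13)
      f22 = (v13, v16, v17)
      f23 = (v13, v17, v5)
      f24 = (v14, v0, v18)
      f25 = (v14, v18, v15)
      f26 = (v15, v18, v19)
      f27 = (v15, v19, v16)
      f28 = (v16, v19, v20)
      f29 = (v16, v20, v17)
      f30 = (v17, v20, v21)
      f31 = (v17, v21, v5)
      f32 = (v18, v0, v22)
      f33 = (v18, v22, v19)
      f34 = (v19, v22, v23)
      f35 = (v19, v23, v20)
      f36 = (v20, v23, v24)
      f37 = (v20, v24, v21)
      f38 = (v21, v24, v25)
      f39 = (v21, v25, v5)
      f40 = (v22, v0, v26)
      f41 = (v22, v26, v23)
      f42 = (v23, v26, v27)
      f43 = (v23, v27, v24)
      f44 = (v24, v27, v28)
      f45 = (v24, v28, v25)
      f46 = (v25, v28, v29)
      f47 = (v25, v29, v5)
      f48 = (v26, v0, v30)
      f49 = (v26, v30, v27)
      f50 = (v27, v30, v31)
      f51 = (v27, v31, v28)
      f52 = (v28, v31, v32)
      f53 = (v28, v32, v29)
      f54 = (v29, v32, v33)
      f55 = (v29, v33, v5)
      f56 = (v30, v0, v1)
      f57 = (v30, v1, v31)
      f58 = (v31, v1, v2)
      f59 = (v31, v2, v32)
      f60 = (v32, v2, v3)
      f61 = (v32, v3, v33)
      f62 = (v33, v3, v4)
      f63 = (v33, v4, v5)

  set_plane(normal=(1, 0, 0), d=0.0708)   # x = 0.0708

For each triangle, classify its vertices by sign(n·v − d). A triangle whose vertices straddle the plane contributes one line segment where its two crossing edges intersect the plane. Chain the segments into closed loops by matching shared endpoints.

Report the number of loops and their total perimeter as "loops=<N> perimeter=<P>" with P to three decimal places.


Straddling triangles (20 of 64):
  (v1,v0,v6) [+-+] → (0.0708, 0, -1.837)–(0.0708, 0.0708, -1.82747)  len=0.0714
  (v4,v9,v5) [++-] → (0.0708, 0.0708, 1.82747)–(0.0708, 0, 1.837)  len=0.0714
  (v6,v0,v10) [+--] → (0.0708, 0.0708, -1.82747)–(0.0708, 1.06398, -1.5048)  len=1.0443
  (v6,v10,v7) [+-+] → (0.0708, 1.06398, -1.5048)–(0.0708, 1.10222, -1.45216)  len=0.0651
  (v7,v10,v11) [+--] → (0.0708, 1.10222, -1.45216)–(0.0708, 1.73967, -0.5748)  len=1.0845
  (v7,v11,v8) [+-+] → (0.0708, 1.73967, -0.5748)–(0.0708, 1.73967, -0.509728)  len=0.0651
  (v8,v11,v12) [+--] → (0.0708, 1.73967, -0.509728)–(0.0708, 1.73967, 0.5748)  len=1.0845
  (v8,v12,v9) [+-+] → (0.0708, 1.73967, 0.5748)–(0.0708, 1.6778, 0.659969)  len=0.1053
  (v9,v12,v13) [+--] → (0.0708, 1.6778, 0.659969)–(0.0708, 1.06398, 1.5048)  len=1.0443
  (v9,v13,v5) [+--] → (0.0708, 1.06398, 1.5048)–(0.0708, 0.0708, 1.82747)  len=1.0443
  (v26,v0,v30) [--+] → (0.0708, -0.0708, -1.82747)–(0.0708, -1.06398, -1.5048)  len=1.0443
  (v26,v30,v27) [-+-] → (0.0708, -1.06398, -1.5048)–(0.0708, -1.6778, -0.659969)  len=1.0443
  (v27,v30,v31) [-++] → (0.0708, -1.6778, -0.659969)–(0.0708, -1.73967, -0.5748)  len=0.1053
  (v27,v31,v28) [-+-] → (0.0708, -1.73967, -0.5748)–(0.0708, -1.73967, 0.509728)  len=1.0845
  (v28,v31,v32) [-++] → (0.0708, -1.73967, 0.509728)–(0.0708, -1.73967, 0.5748)  len=0.0651
  (v28,v32,v29) [-+-] → (0.0708, -1.73967, 0.5748)–(0.0708, -1.10222, 1.45216)  len=1.0845
  (v29,v32,v33) [-++] → (0.0708, -1.10222, 1.45216)–(0.0708, -1.06398, 1.5048)  len=0.0651
  (v29,v33,v5) [-+-] → (0.0708, -1.06398, 1.5048)–(0.0708, -0.0708, 1.82747)  len=1.0443
  (v30,v0,v1) [+-+] → (0.0708, -0.0708, -1.82747)–(0.0708, 0, -1.837)  len=0.0714
  (v33,v4,v5) [++-] → (0.0708, 0, 1.837)–(0.0708, -0.0708, 1.82747)  len=0.0714

Chained into 1 loop(s):
  loop 1: 20 segments, perimeter = 11.3603
Total perimeter = 11.360

loops=1 perimeter=11.360


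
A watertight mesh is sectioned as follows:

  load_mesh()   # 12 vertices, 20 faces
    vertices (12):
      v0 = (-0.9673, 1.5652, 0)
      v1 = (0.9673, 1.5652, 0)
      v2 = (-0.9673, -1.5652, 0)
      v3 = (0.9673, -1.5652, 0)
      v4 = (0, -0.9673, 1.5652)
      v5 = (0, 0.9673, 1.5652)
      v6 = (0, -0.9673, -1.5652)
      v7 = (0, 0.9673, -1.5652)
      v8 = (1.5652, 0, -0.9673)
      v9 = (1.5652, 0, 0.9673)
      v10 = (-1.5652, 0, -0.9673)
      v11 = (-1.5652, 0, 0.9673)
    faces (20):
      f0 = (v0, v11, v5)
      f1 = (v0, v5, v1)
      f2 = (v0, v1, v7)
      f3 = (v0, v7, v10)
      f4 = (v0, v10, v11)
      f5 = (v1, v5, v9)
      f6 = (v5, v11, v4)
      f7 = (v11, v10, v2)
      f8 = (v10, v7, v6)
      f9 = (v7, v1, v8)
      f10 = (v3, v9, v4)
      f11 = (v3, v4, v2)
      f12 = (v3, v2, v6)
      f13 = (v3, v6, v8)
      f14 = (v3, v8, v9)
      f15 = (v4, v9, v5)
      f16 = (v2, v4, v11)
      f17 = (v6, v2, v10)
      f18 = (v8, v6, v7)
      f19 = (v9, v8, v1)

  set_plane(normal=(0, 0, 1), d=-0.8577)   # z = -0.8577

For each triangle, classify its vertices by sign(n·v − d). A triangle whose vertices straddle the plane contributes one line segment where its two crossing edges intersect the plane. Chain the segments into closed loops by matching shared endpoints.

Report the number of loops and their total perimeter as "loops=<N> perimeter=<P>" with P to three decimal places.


loops=1 perimeter=8.506

Straddling triangles (10 of 20):
  (v0,v1,v7) [++-] → (0.437238, 1.23756, -0.8577)–(-0.437238, 1.23756, -0.8577)  len=0.8745
  (v0,v7,v10) [+--] → (-0.437238, 1.23756, -0.8577)–(-1.49745, 0.177345, -0.8577)  len=1.4994
  (v0,v10,v11) [+-+] → (-1.49745, 0.177345, -0.8577)–(-1.5652, 0, -0.8577)  len=0.1898
  (v11,v10,v2) [+-+] → (-1.5652, 0, -0.8577)–(-1.49745, -0.177345, -0.8577)  len=0.1898
  (v7,v1,v8) [-+-] → (0.437238, 1.23756, -0.8577)–(1.49745, 0.177345, -0.8577)  len=1.4994
  (v3,v2,v6) [++-] → (-0.437238, -1.23756, -0.8577)–(0.437238, -1.23756, -0.8577)  len=0.8745
  (v3,v6,v8) [+--] → (0.437238, -1.23756, -0.8577)–(1.49745, -0.177345, -0.8577)  len=1.4994
  (v3,v8,v9) [+-+] → (1.49745, -0.177345, -0.8577)–(1.5652, 0, -0.8577)  len=0.1898
  (v6,v2,v10) [-+-] → (-0.437238, -1.23756, -0.8577)–(-1.49745, -0.177345, -0.8577)  len=1.4994
  (v9,v8,v1) [+-+] → (1.5652, 0, -0.8577)–(1.49745, 0.177345, -0.8577)  len=0.1898

Chained into 1 loop(s):
  loop 1: 10 segments, perimeter = 8.5058
Total perimeter = 8.506


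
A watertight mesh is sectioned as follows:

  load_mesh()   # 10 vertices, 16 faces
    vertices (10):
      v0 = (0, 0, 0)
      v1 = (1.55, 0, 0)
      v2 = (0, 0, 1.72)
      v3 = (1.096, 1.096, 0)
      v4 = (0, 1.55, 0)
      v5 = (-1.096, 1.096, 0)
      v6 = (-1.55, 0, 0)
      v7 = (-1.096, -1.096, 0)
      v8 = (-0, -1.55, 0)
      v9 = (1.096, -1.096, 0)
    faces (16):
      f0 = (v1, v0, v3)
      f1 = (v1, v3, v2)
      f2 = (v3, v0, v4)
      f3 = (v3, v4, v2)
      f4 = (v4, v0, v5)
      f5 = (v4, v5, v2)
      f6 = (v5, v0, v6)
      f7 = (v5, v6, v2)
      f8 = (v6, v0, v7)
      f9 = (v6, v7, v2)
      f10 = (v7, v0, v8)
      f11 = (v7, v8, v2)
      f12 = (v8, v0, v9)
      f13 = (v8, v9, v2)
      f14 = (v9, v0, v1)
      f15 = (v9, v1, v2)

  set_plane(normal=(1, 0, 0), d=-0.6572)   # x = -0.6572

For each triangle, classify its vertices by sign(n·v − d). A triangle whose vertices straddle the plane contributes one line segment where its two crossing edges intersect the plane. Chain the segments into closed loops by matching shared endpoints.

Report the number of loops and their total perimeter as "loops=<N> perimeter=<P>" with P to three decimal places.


Straddling triangles (8 of 16):
  (v4,v0,v5) [++-] → (-0.6572, 0.6572, 0)–(-0.6572, 1.27777, 0)  len=0.6206
  (v4,v5,v2) [+-+] → (-0.6572, 1.27777, 0)–(-0.6572, 0.6572, 0.688628)  len=0.9270
  (v5,v0,v6) [-+-] → (-0.6572, 0.6572, 0)–(-0.6572, 0, 0)  len=0.6572
  (v5,v6,v2) [--+] → (-0.6572, 0, 0.99072)–(-0.6572, 0.6572, 0.688628)  len=0.7233
  (v6,v0,v7) [-+-] → (-0.6572, 0, 0)–(-0.6572, -0.6572, 0)  len=0.6572
  (v6,v7,v2) [--+] → (-0.6572, -0.6572, 0.688628)–(-0.6572, 0, 0.99072)  len=0.7233
  (v7,v0,v8) [-++] → (-0.6572, -0.6572, 0)–(-0.6572, -1.27777, 0)  len=0.6206
  (v7,v8,v2) [-++] → (-0.6572, -1.27777, 0)–(-0.6572, -0.6572, 0.688628)  len=0.9270

Chained into 1 loop(s):
  loop 1: 8 segments, perimeter = 5.8561
Total perimeter = 5.856

loops=1 perimeter=5.856


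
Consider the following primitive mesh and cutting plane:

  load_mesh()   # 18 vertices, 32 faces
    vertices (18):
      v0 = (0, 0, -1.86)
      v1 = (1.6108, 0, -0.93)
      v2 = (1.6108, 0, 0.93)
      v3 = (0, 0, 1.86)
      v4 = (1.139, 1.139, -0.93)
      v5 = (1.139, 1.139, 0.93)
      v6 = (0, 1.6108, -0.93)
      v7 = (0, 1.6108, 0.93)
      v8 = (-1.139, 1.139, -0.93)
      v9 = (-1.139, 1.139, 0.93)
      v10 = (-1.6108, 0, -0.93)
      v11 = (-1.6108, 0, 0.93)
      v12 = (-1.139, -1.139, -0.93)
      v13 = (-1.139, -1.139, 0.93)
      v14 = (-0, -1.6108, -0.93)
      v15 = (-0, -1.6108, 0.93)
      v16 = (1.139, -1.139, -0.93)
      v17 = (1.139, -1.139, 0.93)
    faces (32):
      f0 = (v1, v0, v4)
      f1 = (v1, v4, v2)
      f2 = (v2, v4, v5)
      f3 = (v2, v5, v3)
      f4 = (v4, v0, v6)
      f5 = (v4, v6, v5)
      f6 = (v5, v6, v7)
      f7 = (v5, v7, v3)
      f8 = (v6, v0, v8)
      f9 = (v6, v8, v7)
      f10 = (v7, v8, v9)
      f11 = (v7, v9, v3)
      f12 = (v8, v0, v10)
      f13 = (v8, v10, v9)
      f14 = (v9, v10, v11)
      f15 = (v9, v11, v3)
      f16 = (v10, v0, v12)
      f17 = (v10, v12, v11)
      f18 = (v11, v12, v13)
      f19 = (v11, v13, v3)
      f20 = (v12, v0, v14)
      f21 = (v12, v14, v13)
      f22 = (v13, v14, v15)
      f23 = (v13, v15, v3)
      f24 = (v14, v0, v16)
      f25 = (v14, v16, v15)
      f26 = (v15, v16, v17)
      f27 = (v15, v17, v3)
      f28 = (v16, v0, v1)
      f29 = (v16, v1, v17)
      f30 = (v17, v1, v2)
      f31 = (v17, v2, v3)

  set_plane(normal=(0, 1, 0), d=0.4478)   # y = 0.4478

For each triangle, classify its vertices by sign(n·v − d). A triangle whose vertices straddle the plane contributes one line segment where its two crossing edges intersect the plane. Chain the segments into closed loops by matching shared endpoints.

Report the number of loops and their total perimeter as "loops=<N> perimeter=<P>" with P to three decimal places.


Straddling triangles (12 of 32):
  (v1,v0,v4) [--+] → (0.4478, 0.4478, -1.49437)–(1.42531, 0.4478, -0.93)  len=1.1287
  (v1,v4,v2) [-+-] → (1.42531, 0.4478, -0.93)–(1.42531, 0.4478, 0.198737)  len=1.1287
  (v2,v4,v5) [-++] → (1.42531, 0.4478, 0.198737)–(1.42531, 0.4478, 0.93)  len=0.7313
  (v2,v5,v3) [-+-] → (1.42531, 0.4478, 0.93)–(0.4478, 0.4478, 1.49437)  len=1.1287
  (v4,v0,v6) [+-+] → (0.4478, 0.4478, -1.49437)–(0, 0.4478, -1.60146)  len=0.4604
  (v5,v7,v3) [++-] → (0, 0.4478, 1.60146)–(0.4478, 0.4478, 1.49437)  len=0.4604
  (v6,v0,v8) [+-+] → (0, 0.4478, -1.60146)–(-0.4478, 0.4478, -1.49437)  len=0.4604
  (v7,v9,v3) [++-] → (-0.4478, 0.4478, 1.49437)–(0, 0.4478, 1.60146)  len=0.4604
  (v8,v0,v10) [+--] → (-0.4478, 0.4478, -1.49437)–(-1.42531, 0.4478, -0.93)  len=1.1287
  (v8,v10,v9) [+-+] → (-1.42531, 0.4478, -0.93)–(-1.42531, 0.4478, -0.198737)  len=0.7313
  (v9,v10,v11) [+--] → (-1.42531, 0.4478, -0.198737)–(-1.42531, 0.4478, 0.93)  len=1.1287
  (v9,v11,v3) [+--] → (-1.42531, 0.4478, 0.93)–(-0.4478, 0.4478, 1.49437)  len=1.1287

Chained into 1 loop(s):
  loop 1: 12 segments, perimeter = 10.0766
Total perimeter = 10.077

loops=1 perimeter=10.077


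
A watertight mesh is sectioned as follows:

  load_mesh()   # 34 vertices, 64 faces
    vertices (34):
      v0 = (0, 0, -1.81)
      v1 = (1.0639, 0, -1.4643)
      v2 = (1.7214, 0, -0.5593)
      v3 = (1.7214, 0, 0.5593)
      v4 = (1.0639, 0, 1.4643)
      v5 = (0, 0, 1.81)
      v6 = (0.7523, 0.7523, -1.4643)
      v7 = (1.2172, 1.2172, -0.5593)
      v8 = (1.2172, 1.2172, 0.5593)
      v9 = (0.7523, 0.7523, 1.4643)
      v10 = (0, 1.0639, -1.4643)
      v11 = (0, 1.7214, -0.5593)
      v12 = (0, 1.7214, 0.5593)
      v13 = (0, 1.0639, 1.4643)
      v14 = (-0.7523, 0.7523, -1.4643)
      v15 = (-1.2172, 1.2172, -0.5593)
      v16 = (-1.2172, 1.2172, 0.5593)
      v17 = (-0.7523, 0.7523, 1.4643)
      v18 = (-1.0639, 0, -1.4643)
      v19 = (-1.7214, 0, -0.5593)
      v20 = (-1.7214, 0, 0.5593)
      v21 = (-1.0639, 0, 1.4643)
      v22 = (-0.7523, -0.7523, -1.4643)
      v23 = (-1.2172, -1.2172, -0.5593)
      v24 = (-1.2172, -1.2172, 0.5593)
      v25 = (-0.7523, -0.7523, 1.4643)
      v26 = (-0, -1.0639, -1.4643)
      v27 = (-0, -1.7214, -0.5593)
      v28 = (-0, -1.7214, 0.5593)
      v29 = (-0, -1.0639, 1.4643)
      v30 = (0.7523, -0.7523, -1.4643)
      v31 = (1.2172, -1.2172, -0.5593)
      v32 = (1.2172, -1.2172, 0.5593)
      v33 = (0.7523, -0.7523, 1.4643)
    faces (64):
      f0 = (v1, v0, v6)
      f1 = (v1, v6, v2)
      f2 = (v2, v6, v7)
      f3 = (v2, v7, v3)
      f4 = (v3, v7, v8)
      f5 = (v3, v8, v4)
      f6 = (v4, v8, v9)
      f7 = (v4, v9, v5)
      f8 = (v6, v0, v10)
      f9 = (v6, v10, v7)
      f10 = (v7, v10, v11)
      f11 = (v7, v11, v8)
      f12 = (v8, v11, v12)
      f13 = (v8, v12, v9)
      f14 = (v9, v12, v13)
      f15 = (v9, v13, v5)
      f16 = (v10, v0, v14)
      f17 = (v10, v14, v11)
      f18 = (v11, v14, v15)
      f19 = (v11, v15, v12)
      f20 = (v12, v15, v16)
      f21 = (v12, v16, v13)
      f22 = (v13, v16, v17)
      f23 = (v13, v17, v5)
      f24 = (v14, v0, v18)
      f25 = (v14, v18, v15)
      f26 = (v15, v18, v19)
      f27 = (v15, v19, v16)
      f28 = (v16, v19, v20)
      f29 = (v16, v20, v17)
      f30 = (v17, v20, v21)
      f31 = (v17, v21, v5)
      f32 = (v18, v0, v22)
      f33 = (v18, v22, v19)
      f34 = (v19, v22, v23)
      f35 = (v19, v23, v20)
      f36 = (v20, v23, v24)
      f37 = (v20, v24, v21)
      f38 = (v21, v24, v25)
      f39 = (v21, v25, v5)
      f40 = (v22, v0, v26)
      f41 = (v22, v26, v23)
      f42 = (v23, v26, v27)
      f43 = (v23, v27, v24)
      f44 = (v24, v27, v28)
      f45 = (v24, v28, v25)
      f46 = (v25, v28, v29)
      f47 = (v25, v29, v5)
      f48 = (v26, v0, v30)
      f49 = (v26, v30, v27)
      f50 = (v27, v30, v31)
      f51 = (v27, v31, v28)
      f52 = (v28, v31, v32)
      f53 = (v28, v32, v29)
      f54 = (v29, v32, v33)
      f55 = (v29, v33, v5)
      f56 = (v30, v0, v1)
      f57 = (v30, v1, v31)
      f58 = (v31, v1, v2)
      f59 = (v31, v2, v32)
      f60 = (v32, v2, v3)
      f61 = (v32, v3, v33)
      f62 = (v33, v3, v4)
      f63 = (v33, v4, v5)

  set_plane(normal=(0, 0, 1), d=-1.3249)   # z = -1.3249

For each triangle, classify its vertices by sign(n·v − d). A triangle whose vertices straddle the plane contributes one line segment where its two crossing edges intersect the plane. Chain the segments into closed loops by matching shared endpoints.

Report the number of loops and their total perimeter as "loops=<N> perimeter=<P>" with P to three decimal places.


loops=1 perimeter=7.134

Straddling triangles (16 of 64):
  (v1,v6,v2) [--+] → (0.901574, 0.636421, -1.3249)–(1.16518, 0, -1.3249)  len=0.6889
  (v2,v6,v7) [+-+] → (0.901574, 0.636421, -1.3249)–(0.82391, 0.82391, -1.3249)  len=0.2029
  (v6,v10,v7) [--+] → (0.187489, 1.08751, -1.3249)–(0.82391, 0.82391, -1.3249)  len=0.6889
  (v7,v10,v11) [+-+] → (0.187489, 1.08751, -1.3249)–(0, 1.16518, -1.3249)  len=0.2029
  (v10,v14,v11) [--+] → (-0.636421, 0.901574, -1.3249)–(0, 1.16518, -1.3249)  len=0.6889
  (v11,v14,v15) [+-+] → (-0.636421, 0.901574, -1.3249)–(-0.82391, 0.82391, -1.3249)  len=0.2029
  (v14,v18,v15) [--+] → (-1.08751, 0.187489, -1.3249)–(-0.82391, 0.82391, -1.3249)  len=0.6889
  (v15,v18,v19) [+-+] → (-1.08751, 0.187489, -1.3249)–(-1.16518, 0, -1.3249)  len=0.2029
  (v18,v22,v19) [--+] → (-0.901574, -0.636421, -1.3249)–(-1.16518, 0, -1.3249)  len=0.6889
  (v19,v22,v23) [+-+] → (-0.901574, -0.636421, -1.3249)–(-0.82391, -0.82391, -1.3249)  len=0.2029
  (v22,v26,v23) [--+] → (-0.187489, -1.08751, -1.3249)–(-0.82391, -0.82391, -1.3249)  len=0.6889
  (v23,v26,v27) [+-+] → (-0.187489, -1.08751, -1.3249)–(0, -1.16518, -1.3249)  len=0.2029
  (v26,v30,v27) [--+] → (0.636421, -0.901574, -1.3249)–(0, -1.16518, -1.3249)  len=0.6889
  (v27,v30,v31) [+-+] → (0.636421, -0.901574, -1.3249)–(0.82391, -0.82391, -1.3249)  len=0.2029
  (v30,v1,v31) [--+] → (1.08751, -0.187489, -1.3249)–(0.82391, -0.82391, -1.3249)  len=0.6889
  (v31,v1,v2) [+-+] → (1.08751, -0.187489, -1.3249)–(1.16518, 0, -1.3249)  len=0.2029

Chained into 1 loop(s):
  loop 1: 16 segments, perimeter = 7.1343
Total perimeter = 7.134


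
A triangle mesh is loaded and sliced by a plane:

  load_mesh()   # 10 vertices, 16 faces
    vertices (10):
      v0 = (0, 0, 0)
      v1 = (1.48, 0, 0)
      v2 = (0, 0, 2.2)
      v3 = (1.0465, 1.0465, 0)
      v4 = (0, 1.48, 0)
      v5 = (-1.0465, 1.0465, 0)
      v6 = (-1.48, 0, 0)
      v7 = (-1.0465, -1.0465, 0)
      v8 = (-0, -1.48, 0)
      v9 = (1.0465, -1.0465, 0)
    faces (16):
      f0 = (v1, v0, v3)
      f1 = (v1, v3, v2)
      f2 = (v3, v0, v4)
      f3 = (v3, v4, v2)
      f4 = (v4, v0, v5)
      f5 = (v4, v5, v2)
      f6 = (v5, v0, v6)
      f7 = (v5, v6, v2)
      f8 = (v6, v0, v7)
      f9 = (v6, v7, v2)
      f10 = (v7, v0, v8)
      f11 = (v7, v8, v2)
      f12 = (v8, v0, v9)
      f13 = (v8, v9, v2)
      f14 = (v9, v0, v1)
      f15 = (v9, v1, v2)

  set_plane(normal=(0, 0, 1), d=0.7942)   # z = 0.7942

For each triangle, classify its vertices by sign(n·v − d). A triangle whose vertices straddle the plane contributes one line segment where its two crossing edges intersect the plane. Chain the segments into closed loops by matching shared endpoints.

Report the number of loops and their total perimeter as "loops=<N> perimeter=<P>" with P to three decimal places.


Straddling triangles (8 of 16):
  (v1,v3,v2) [--+] → (0.668713, 0.668713, 0.7942)–(0.94572, 0, 0.7942)  len=0.7238
  (v3,v4,v2) [--+] → (0, 0.94572, 0.7942)–(0.668713, 0.668713, 0.7942)  len=0.7238
  (v4,v5,v2) [--+] → (-0.668713, 0.668713, 0.7942)–(0, 0.94572, 0.7942)  len=0.7238
  (v5,v6,v2) [--+] → (-0.94572, 0, 0.7942)–(-0.668713, 0.668713, 0.7942)  len=0.7238
  (v6,v7,v2) [--+] → (-0.668713, -0.668713, 0.7942)–(-0.94572, 0, 0.7942)  len=0.7238
  (v7,v8,v2) [--+] → (0, -0.94572, 0.7942)–(-0.668713, -0.668713, 0.7942)  len=0.7238
  (v8,v9,v2) [--+] → (0.668713, -0.668713, 0.7942)–(0, -0.94572, 0.7942)  len=0.7238
  (v9,v1,v2) [--+] → (0.94572, 0, 0.7942)–(0.668713, -0.668713, 0.7942)  len=0.7238

Chained into 1 loop(s):
  loop 1: 8 segments, perimeter = 5.7905
Total perimeter = 5.791

loops=1 perimeter=5.791


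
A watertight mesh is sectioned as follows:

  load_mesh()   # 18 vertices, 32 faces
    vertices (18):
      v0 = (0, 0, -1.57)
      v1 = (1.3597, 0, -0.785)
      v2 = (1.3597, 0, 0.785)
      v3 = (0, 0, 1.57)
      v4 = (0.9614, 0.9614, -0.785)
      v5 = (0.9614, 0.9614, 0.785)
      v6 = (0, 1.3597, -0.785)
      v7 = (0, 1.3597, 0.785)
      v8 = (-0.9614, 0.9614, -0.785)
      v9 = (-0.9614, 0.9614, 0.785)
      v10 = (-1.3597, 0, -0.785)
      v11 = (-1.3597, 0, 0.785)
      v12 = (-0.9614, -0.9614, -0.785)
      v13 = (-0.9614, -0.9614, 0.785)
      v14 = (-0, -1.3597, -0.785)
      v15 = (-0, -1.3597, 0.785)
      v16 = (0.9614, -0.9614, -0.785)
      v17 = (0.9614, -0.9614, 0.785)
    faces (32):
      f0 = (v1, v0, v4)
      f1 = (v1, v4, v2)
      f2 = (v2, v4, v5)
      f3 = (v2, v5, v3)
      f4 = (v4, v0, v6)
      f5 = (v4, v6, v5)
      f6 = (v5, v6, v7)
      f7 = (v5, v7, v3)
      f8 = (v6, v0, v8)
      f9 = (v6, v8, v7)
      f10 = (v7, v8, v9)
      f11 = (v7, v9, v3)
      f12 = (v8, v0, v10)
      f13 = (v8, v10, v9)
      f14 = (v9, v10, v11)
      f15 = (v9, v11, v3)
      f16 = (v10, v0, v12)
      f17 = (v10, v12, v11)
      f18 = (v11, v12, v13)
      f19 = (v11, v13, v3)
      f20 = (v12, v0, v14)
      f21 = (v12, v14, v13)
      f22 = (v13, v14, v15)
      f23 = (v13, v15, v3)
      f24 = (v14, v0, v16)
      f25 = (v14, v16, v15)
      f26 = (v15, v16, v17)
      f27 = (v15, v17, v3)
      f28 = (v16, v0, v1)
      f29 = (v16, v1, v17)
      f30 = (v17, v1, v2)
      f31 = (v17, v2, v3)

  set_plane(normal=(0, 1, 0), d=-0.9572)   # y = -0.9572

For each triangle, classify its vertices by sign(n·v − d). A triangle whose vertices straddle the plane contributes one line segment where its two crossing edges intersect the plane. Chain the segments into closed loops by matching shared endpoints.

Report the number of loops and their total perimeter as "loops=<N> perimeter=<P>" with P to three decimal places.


loops=1 perimeter=7.104

Straddling triangles (12 of 32):
  (v10,v0,v12) [++-] → (-0.9572, -0.9572, -0.788429)–(-0.96314, -0.9572, -0.785)  len=0.0069
  (v10,v12,v11) [+-+] → (-0.96314, -0.9572, -0.785)–(-0.96314, -0.9572, -0.778141)  len=0.0069
  (v11,v12,v13) [+--] → (-0.96314, -0.9572, -0.778141)–(-0.96314, -0.9572, 0.785)  len=1.5631
  (v11,v13,v3) [+-+] → (-0.96314, -0.9572, 0.785)–(-0.9572, -0.9572, 0.788429)  len=0.0069
  (v12,v0,v14) [-+-] → (-0.9572, -0.9572, -0.788429)–(0, -0.9572, -1.01738)  len=0.9842
  (v13,v15,v3) [--+] → (0, -0.9572, 1.01738)–(-0.9572, -0.9572, 0.788429)  len=0.9842
  (v14,v0,v16) [-+-] → (0, -0.9572, -1.01738)–(0.9572, -0.9572, -0.788429)  len=0.9842
  (v15,v17,v3) [--+] → (0.9572, -0.9572, 0.788429)–(0, -0.9572, 1.01738)  len=0.9842
  (v16,v0,v1) [-++] → (0.9572, -0.9572, -0.788429)–(0.96314, -0.9572, -0.785)  len=0.0069
  (v16,v1,v17) [-+-] → (0.96314, -0.9572, -0.785)–(0.96314, -0.9572, 0.778141)  len=1.5631
  (v17,v1,v2) [-++] → (0.96314, -0.9572, 0.778141)–(0.96314, -0.9572, 0.785)  len=0.0069
  (v17,v2,v3) [-++] → (0.96314, -0.9572, 0.785)–(0.9572, -0.9572, 0.788429)  len=0.0069

Chained into 1 loop(s):
  loop 1: 12 segments, perimeter = 7.1042
Total perimeter = 7.104
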